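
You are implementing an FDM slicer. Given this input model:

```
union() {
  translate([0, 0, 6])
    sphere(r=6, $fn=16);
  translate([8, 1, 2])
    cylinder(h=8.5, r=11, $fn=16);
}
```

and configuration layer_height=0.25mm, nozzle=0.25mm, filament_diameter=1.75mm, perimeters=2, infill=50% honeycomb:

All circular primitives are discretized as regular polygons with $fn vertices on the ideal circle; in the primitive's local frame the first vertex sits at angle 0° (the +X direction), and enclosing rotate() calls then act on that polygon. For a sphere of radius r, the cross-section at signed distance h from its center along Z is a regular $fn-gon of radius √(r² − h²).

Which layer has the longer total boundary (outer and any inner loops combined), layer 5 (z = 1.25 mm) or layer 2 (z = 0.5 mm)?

layer 5 (z = 1.25 mm)

Layer 5 (z = 1.25): the sphere: section is a regular 16-gon, circumradius = √(r²−h²) = √(6²−4.75²) = 3.666 (perimeter = 2·16·3.666·sin(180°/16) = 22.88 mm); the cylinder at (8, 1) does not reach this height (z outside [2, 10.5]); Taking the union: only the r=6 sphere is present, so the union is just that shape — boundary = 22.88 mm. So its perimeter = 22.88 mm. Layer 2 (z = 0.5): the sphere: section is a regular 16-gon, circumradius = √(r²−h²) = √(6²−5.5²) = 2.398 (perimeter = 2·16·2.398·sin(180°/16) = 14.97 mm); the cylinder at (8, 1) is not intersected at this z (z outside [2, 10.5]); Merging all regions: only the r=6 sphere is present, so the union is just that shape — boundary = 14.97 mm. So its perimeter = 14.97 mm. Layer 5 is larger (22.88 vs 14.97 mm).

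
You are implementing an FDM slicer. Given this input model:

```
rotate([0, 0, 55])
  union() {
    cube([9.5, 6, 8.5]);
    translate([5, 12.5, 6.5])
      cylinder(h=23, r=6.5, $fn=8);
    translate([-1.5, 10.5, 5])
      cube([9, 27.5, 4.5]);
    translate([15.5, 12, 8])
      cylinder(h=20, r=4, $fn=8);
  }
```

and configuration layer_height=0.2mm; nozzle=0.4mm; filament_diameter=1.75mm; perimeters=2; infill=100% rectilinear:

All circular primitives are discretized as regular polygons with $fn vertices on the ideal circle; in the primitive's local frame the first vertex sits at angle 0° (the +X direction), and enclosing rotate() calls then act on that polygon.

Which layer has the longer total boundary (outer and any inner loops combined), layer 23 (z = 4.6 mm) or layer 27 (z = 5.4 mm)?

Layer 23 (z = 4.6): the cube is present — its section is the full 9.5×6 rectangle (perimeter 31.00 mm); the cylinder at (5, 12.5) is absent (z outside [6.5, 29.5]); the cube at (-1.5, 10.5) is absent (z outside [5, 9.5]); the cylinder at (15.5, 12) does not reach this height (z outside [8, 28]); Taking the union: only the 9.5×6 cube is present, so the union is just that shape — boundary = 31.00 mm; (rotated 55° about Z; rotation is an isometry so areas/perimeters/island counts are preserved). So its perimeter = 31.00 mm. Layer 27 (z = 5.4): the cube is present — its section is the full 9.5×6 rectangle (perimeter 31.00 mm); the cylinder at (5, 12.5) is not intersected at this z (z outside [6.5, 29.5]); the cube at (-1.5, 10.5) is present — its section is the full 9×27.5 rectangle (perimeter 73.00 mm); the cylinder at (15.5, 12) is absent (z outside [8, 28]); Taking the union: the 2 present regions are separate (no shared area or edge), so areas and boundary lengths simply add and each stays a separate island — boundary = 104.00 mm; (whole slice rotated 55° about Z — lengths, areas and connectivity unchanged). So its perimeter = 104.00 mm. Layer 27 is larger (104.00 vs 31.00 mm).

layer 27 (z = 5.4 mm)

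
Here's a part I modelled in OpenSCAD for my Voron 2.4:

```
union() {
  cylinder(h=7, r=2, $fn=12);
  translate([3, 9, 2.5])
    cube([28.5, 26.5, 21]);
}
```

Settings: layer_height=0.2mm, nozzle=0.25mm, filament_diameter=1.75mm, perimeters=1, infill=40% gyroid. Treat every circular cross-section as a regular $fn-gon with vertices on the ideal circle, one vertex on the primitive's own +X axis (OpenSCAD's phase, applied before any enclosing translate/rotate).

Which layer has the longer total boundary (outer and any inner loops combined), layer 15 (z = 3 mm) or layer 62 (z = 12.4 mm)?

layer 15 (z = 3 mm)

Layer 15 (z = 3): the r=2 cylinder gives a regular 12-gon of circumradius 2 (constant along its height) (perimeter = 2·12·2.000·sin(180°/12) = 12.42 mm); the cube at (3, 9) is present — its section is the full 28.5×26.5 rectangle (perimeter 110.00 mm); Merging all regions: the 2 present regions are separate (no shared area or edge), so areas and boundary lengths simply add and each stays a separate island — boundary = 122.42 mm. So its perimeter = 122.42 mm. Layer 62 (z = 12.4): the cylinder does not reach this height (z outside [0, 7]); the cube at (3, 9) (footprint 28.5×26.5) is included at this height (perimeter 110.00 mm); Combining (union): only the 28.5×26.5 cube at (3, 9) is present, so the union is just that shape — boundary = 110.00 mm. So its perimeter = 110.00 mm. Layer 15 is larger (122.42 vs 110.00 mm).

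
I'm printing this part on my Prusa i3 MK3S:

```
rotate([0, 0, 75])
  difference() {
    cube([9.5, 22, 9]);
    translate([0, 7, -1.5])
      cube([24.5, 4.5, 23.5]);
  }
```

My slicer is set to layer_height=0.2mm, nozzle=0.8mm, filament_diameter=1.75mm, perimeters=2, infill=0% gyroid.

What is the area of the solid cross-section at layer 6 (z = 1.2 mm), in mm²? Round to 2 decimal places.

166.25 mm²

At z = 1.2 mm: the cube (footprint 9.5×22) is included at this height (area 209.00 mm²); the cube at (0, 7) (footprint 24.5×4.5) is included at this height (area 110.25 mm²); After the difference (first − rest): starting from the 9.5×22 cube (209.00 mm²), the 24.5×4.5 cube at (0, 7) partially overlaps it — only the 42.75 mm² overlap (of its 110.25 mm²) is removed, clipping the outline — area = 166.25 mm²; (whole slice rotated 75° about Z — lengths, areas and connectivity unchanged). Overall, the cross-section has 2 separate islands. Net area = 166.25 mm².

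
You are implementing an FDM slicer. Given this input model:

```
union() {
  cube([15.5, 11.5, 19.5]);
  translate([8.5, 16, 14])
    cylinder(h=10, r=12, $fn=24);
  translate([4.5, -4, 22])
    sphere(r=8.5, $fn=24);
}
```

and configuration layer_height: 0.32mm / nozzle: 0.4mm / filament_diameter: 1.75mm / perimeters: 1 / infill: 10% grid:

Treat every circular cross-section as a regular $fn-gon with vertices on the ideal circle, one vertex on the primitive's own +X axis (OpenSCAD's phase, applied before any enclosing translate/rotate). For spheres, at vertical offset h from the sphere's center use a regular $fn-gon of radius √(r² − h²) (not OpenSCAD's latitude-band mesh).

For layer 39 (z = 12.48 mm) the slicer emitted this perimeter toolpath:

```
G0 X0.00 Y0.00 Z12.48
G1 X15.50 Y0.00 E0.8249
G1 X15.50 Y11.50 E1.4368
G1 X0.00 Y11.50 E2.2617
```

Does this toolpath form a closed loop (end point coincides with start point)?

no

Start point (G0): (0.00, 0.00). End point (last G1): the path does not return to the start — open.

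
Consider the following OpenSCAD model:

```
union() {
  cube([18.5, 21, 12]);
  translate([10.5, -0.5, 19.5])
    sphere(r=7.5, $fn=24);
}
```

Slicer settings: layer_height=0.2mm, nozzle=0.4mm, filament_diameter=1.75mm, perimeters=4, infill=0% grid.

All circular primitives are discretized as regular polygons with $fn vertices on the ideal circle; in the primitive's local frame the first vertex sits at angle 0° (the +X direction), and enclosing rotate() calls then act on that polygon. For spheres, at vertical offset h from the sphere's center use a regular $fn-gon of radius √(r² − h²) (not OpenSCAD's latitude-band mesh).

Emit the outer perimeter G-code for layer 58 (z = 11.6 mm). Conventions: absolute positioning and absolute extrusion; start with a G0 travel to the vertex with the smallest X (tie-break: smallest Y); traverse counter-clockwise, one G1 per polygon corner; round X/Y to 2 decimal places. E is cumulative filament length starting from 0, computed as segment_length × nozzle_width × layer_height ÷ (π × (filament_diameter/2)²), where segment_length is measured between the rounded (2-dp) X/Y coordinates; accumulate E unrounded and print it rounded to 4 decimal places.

G0 X0.00 Y0.00 Z11.60
G1 X18.50 Y0.00 E0.6153
G1 X18.50 Y21.00 E1.3138
G1 X0.00 Y21.00 E1.9291
G1 X0.00 Y0.00 E2.6276

At z = 11.6 mm: the 18.5×21 cube contributes its full rectangle; the sphere at (10.5, -0.5) is absent (|z−center|=7.900 > r=7.5); Merging all regions: only the 18.5×21 cube is present, so the union is just that shape — 1 connected region. The outline is a single polygon with 4 vertices. Extrusion per mm of travel: 0.4 × 0.2 / (π × 0.875²) = 0.033260. Accumulating E over each segment gives final E = 2.6276.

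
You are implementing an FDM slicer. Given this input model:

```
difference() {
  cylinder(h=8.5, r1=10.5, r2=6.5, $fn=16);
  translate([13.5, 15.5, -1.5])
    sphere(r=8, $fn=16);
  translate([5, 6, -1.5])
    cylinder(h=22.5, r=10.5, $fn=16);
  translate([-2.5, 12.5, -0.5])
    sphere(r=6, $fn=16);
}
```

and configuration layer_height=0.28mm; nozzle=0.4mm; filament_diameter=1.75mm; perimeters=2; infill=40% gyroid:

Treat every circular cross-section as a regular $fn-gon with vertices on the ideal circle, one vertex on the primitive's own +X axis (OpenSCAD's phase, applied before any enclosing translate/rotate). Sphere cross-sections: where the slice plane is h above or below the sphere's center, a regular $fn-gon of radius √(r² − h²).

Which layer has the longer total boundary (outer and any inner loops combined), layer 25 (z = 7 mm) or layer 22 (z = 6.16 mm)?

Layer 25 (z = 7): the cone (r1=10.5→r2=6.5) has section circumradius 7.206 here — a regular 16-gon (perimeter = 2·16·7.206·sin(180°/16) = 44.99 mm); the sphere at (13.5, 15.5) does not reach this height (|z−center|=8.500 > r=8); the r=10.5 cylinder at (5, 6) gives a regular 16-gon of circumradius 10.5 (constant along its height) (perimeter = 2·16·10.500·sin(180°/16) = 65.55 mm); the sphere at (-2.5, 12.5) does not reach this height (|z−center|=7.500 > r=6); Taking the first minus the rest: starting from the cone, the r=10.5 cylinder at (5, 6) partially overlaps it — only the 103.26 mm² overlap (of its 337.53 mm²) is removed, clipping the outline — boundary = 38.81 mm. So its perimeter = 38.81 mm. Layer 22 (z = 6.16): the cone (r1=10.5→r2=6.5) has section circumradius 7.601 here — a regular 16-gon (perimeter = 2·16·7.601·sin(180°/16) = 47.45 mm); the r=8 sphere at (13.5, 15.5) slices to a regular 16-gon of circumradius 2.307 (√(r²−h²) with h=7.66 from center) (perimeter = 2·16·2.307·sin(180°/16) = 14.41 mm); the r=10.5 cylinder at (5, 6) contributes a regular 16-gon of circumradius 10.5 (perimeter = 2·16·10.500·sin(180°/16) = 65.55 mm); the sphere at (-2.5, 12.5) does not reach this height (|z−center|=6.660 > r=6); Taking the first minus the rest: starting from the cone, the r=8 sphere at (13.5, 15.5) misses the remaining region (no effect); the r=10.5 cylinder at (5, 6) partially overlaps it — only the 111.86 mm² overlap (of its 337.53 mm²) is removed, clipping the outline — boundary = 41.92 mm. So its perimeter = 41.92 mm. Layer 22 is larger (41.92 vs 38.81 mm).

layer 22 (z = 6.16 mm)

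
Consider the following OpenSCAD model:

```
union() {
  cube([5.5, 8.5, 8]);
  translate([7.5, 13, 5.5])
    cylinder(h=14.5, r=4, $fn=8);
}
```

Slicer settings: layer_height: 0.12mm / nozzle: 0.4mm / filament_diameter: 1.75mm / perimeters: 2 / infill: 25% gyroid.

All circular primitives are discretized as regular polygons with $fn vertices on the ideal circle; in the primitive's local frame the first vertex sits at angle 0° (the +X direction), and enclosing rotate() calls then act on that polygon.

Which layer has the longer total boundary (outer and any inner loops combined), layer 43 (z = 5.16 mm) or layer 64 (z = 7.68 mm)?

Layer 43 (z = 5.16): the cube is present — its section is the full 5.5×8.5 rectangle (perimeter 28.00 mm); the cylinder at (7.5, 13) does not reach this height (z outside [5.5, 20]); Combining (union): only the 5.5×8.5 cube is present, so the union is just that shape — boundary = 28.00 mm. So its perimeter = 28.00 mm. Layer 64 (z = 7.68): the cube is present — its section is the full 5.5×8.5 rectangle (perimeter 28.00 mm); the cylinder at (7.5, 13): section is a regular 8-gon, circumradius r=4 (perimeter = 2·8·4.000·sin(180°/8) = 24.49 mm); Merging all regions: the 2 present regions are separate (no shared area or edge), so areas and boundary lengths simply add and each stays a separate island — boundary = 52.49 mm. So its perimeter = 52.49 mm. Layer 64 is larger (52.49 vs 28.00 mm).

layer 64 (z = 7.68 mm)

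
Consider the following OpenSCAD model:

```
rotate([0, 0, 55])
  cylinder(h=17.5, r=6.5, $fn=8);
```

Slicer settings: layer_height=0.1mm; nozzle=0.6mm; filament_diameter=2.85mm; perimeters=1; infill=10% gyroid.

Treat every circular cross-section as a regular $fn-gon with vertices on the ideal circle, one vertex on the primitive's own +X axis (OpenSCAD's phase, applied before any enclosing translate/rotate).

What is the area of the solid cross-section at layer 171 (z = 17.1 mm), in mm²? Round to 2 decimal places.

At z = 17.1 mm: the r=6.5 cylinder gives a regular 8-gon of circumradius 6.5 (constant along its height) (area = (8/2)·6.500²·sin(360°/8) = 119.50 mm²); (whole slice rotated 55° about Z — lengths, areas and connectivity unchanged). Overall, the cross-section is a single solid region. Net area = 119.50 mm².

119.50 mm²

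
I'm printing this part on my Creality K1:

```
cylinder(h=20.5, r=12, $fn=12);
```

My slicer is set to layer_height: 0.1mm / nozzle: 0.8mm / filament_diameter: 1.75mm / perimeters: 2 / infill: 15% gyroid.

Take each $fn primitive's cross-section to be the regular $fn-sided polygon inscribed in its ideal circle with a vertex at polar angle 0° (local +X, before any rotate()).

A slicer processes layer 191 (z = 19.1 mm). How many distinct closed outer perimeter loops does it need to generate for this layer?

At z = 19.1 mm: the cylinder: section is a regular 12-gon, circumradius r=12. The result has 1 disconnected region.

1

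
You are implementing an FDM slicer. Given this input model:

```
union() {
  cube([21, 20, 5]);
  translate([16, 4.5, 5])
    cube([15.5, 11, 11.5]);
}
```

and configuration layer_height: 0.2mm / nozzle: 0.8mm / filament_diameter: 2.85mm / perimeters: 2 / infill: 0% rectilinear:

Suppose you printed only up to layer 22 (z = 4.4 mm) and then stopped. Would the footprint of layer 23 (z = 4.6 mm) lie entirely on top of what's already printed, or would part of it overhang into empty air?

Compare the two slices. At z = 4.4: the cube is present — its section is the full 21×20 rectangle (area 420.00 mm²); the cube at (16, 4.5) does not reach this height (z outside [5, 16.5]); Taking the union: only the 21×20 cube is present, so the union is just that shape — area = 420.00 mm². At z = 4.6: the 21×20 cube contributes its full rectangle (area 420.00 mm²); the cube at (16, 4.5) does not reach this height (z outside [5, 16.5]); Combining (union): only the 21×20 cube is present, so the union is just that shape — area = 420.00 mm². Checking containment: the cross-section at z = 4.6 is a subset of the cross-section at z = 4.4.

entirely on top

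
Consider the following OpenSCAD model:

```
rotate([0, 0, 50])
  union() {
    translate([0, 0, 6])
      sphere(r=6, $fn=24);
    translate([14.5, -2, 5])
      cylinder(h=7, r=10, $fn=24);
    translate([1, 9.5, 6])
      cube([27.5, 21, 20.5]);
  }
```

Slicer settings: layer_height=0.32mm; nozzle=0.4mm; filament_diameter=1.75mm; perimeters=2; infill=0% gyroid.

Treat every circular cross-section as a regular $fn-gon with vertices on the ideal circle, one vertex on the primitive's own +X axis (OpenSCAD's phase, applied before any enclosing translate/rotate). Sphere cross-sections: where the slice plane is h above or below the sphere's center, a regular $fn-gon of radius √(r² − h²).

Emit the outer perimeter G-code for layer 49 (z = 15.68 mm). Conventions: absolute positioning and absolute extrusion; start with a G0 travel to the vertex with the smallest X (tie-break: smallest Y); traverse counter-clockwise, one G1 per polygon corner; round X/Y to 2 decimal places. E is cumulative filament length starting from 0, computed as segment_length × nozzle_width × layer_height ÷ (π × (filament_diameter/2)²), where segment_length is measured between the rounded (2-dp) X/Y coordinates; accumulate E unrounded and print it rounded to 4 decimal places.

G0 X-22.72 Y20.37 Z15.68
G1 X-6.63 Y6.87 E1.1177
G1 X11.04 Y27.94 E2.5811
G1 X-5.04 Y41.44 E3.6984
G1 X-22.72 Y20.37 E5.1621

At z = 15.68 mm: the sphere is not intersected at this z (|z−center|=9.680 > r=6); the cylinder at (14.5, -2) is absent (z outside [5, 12]); the cube at (1, 9.5) is present — its section is the full 27.5×21 rectangle; Merging all regions: only the 27.5×21 cube at (1, 9.5) is present, so the union is just that shape — 1 connected region; (rotated 50° about Z; rotation is an isometry so areas/perimeters/island counts are preserved). The outline is a single polygon with 4 vertices. Extrusion per mm of travel: 0.4 × 0.32 / (π × 0.875²) = 0.053216. Accumulating E over each segment gives final E = 5.1621.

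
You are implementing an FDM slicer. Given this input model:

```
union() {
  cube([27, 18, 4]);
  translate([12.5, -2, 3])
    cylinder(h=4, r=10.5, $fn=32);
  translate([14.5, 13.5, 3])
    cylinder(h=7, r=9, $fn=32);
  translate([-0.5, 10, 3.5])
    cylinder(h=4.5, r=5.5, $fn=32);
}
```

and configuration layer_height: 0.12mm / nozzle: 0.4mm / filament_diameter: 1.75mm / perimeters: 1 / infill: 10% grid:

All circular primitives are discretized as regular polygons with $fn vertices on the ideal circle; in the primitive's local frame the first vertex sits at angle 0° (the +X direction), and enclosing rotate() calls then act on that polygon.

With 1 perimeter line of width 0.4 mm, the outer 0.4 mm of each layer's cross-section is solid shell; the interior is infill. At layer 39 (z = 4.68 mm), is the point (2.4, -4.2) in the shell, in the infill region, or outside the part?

shell

At z = 4.68 mm: the cube does not reach this height (z outside [0, 4]); the r=10.5 cylinder at (12.5, -2) contributes a regular 32-gon of circumradius 10.5; the cylinder at (14.5, 13.5): section is a regular 32-gon, circumradius r=9; the r=5.5 cylinder at (-0.5, 10) gives a regular 32-gon of circumradius 5.5 (constant along its height); Merging all regions: the regions partially overlap (shared area 29.86 mm²), so overlapping operands fuse into one piece — 2 connected regions. Overall, the cross-section has 2 separate islands. The nearest boundary edge runs (2.80, -6.02)→(2.20, -4.05); distance from the point to it = 0.15 mm. (Shell/infill is judged within the island containing the point — the largest one.) The point is inside the cross-section, 0.15 mm from the nearest boundary — within the 0.4 mm shell band (1 × 0.4).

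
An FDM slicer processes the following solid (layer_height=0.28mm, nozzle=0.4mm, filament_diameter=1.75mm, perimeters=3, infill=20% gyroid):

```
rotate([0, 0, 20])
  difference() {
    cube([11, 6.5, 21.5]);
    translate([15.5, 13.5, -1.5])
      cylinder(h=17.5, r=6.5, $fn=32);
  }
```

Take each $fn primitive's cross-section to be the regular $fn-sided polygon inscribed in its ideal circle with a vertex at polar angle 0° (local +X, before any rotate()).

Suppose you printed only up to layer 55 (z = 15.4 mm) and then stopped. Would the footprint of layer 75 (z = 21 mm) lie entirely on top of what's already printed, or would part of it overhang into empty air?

Compare the two slices. At z = 15.4: the cube (footprint 11×6.5) is included at this height (area 71.50 mm²); the cylinder at (15.5, 13.5): section is a regular 32-gon, circumradius r=6.5 (area = (32/2)·6.500²·sin(360°/32) = 131.88 mm²); Subtracting the remaining from the first: starting from the 11×6.5 cube (71.50 mm²), the r=6.5 cylinder at (15.5, 13.5) misses the remaining region (no effect) — area = 71.50 mm²; (rotated 20° about Z; rotation is an isometry so areas/perimeters/island counts are preserved). At z = 21: the cube is present — its section is the full 11×6.5 rectangle (area 71.50 mm²); the cylinder at (15.5, 13.5) is absent (z outside [-1.5, 16]); Taking the first minus the rest: none of the subtracted shapes is present at this height, so the 11×6.5 cube is unchanged — area = 71.50 mm²; (whole slice rotated 20° about Z — lengths, areas and connectivity unchanged). Checking containment: the cross-section at z = 21 is a subset of the cross-section at z = 15.4.

entirely on top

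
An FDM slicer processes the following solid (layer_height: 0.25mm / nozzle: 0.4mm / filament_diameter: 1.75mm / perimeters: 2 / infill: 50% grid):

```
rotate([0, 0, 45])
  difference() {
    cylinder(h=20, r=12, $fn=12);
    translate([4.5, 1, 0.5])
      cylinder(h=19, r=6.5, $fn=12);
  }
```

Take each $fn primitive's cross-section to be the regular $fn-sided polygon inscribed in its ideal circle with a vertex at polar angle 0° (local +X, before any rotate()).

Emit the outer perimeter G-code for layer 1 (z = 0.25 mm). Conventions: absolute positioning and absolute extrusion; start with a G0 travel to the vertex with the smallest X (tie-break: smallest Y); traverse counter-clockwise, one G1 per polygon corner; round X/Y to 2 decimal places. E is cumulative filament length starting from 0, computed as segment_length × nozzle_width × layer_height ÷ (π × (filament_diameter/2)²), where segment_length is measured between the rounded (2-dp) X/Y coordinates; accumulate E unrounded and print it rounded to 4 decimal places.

At z = 0.25 mm: the r=12 cylinder gives a regular 12-gon of circumradius 12 (constant along its height); the cylinder at (4.5, 1) is not intersected at this z (z outside [0.5, 19.5]); Subtracting the remaining from the first: none of the subtracted shapes is present at this height, so the r=12 cylinder is unchanged — 1 connected region; (rotated 45° about Z; rotation is an isometry so areas/perimeters/island counts are preserved). The outline is a single polygon with 12 vertices. Extrusion per mm of travel: 0.4 × 0.25 / (π × 0.875²) = 0.041575. Accumulating E over each segment gives final E = 3.0996.

G0 X-11.59 Y-3.11 Z0.25
G1 X-8.49 Y-8.49 E0.2581
G1 X-3.11 Y-11.59 E0.5163
G1 X3.11 Y-11.59 E0.7749
G1 X8.49 Y-8.49 E1.0330
G1 X11.59 Y-3.11 E1.2912
G1 X11.59 Y3.11 E1.5498
G1 X8.49 Y8.49 E1.8079
G1 X3.11 Y11.59 E2.0661
G1 X-3.11 Y11.59 E2.3247
G1 X-8.49 Y8.49 E2.5828
G1 X-11.59 Y3.11 E2.8410
G1 X-11.59 Y-3.11 E3.0996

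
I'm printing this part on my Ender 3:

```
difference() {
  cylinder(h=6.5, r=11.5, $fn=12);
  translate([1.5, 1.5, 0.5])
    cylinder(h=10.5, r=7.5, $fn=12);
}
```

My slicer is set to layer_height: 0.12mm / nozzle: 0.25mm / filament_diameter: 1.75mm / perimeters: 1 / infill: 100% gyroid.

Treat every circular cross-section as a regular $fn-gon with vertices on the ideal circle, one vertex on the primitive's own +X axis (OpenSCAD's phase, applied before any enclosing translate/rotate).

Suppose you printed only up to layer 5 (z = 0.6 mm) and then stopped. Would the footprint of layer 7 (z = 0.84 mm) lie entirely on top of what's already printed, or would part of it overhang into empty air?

Compare the two slices. At z = 0.6: the r=11.5 cylinder gives a regular 12-gon of circumradius 11.5 (constant along its height) (area = (12/2)·11.500²·sin(360°/12) = 396.75 mm²); the r=7.5 cylinder at (1.5, 1.5) gives a regular 12-gon of circumradius 7.5 (constant along its height) (area = (12/2)·7.500²·sin(360°/12) = 168.75 mm²); After the difference (first − rest): starting from the r=11.5 cylinder (396.75 mm²), the r=7.5 cylinder at (1.5, 1.5) lies wholly inside it (removes its full 168.75 mm² and its 46.59 mm outline becomes a hole wall) — area = 228.00 mm². At z = 0.84: the r=11.5 cylinder contributes a regular 12-gon of circumradius 11.5 (area = (12/2)·11.500²·sin(360°/12) = 396.75 mm²); the cylinder at (1.5, 1.5): section is a regular 12-gon, circumradius r=7.5 (area = (12/2)·7.500²·sin(360°/12) = 168.75 mm²); Taking the first minus the rest: starting from the r=11.5 cylinder (396.75 mm²), the r=7.5 cylinder at (1.5, 1.5) lies wholly inside it (removes its full 168.75 mm² and its 46.59 mm outline becomes a hole wall) — area = 228.00 mm². Checking containment: the cross-section at z = 0.84 is a subset of the cross-section at z = 0.6.

entirely on top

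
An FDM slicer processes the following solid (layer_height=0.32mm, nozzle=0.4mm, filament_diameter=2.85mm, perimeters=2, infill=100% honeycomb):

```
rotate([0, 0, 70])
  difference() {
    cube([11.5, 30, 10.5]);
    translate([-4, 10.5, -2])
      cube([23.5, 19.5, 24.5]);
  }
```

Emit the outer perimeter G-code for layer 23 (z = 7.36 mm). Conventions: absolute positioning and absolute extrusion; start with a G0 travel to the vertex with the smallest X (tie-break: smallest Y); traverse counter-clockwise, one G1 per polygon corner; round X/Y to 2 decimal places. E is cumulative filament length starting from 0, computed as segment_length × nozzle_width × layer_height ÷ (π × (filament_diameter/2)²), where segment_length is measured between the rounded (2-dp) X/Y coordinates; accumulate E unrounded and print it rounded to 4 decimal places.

G0 X-9.87 Y3.59 Z7.36
G1 X0.00 Y0.00 E0.2107
G1 X3.93 Y10.81 E0.4415
G1 X-5.93 Y14.40 E0.6521
G1 X-9.87 Y3.59 E0.8829

At z = 7.36 mm: the cube (footprint 11.5×30) is included at this height; the 23.5×19.5 cube at (-4, 10.5) contributes its full rectangle; Taking the first minus the rest: starting from the 11.5×30 cube, the 23.5×19.5 cube at (-4, 10.5) partially overlaps it — only the 224.25 mm² overlap (of its 458.25 mm²) is removed, clipping the outline — 1 connected region; (whole slice rotated 70° about Z — lengths, areas and connectivity unchanged). The outline is a single polygon with 4 vertices. Extrusion per mm of travel: 0.4 × 0.32 / (π × 1.425²) = 0.020065. Accumulating E over each segment gives final E = 0.8829.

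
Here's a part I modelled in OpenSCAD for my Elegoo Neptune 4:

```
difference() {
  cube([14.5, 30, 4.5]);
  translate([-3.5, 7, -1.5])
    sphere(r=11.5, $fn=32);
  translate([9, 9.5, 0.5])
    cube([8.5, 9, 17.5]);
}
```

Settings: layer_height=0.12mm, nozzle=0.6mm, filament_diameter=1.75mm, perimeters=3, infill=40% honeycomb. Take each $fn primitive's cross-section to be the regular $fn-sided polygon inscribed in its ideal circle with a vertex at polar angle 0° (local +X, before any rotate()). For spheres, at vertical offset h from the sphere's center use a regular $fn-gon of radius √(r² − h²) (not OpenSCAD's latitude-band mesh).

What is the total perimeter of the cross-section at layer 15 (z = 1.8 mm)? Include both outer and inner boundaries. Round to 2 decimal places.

98.99 mm

At z = 1.8 mm: the cube is present — its section is the full 14.5×30 rectangle (perimeter 89.00 mm); the r=11.5 sphere at (-3.5, 7) contributes a regular 32-gon of circumradius √(11.5²−3.3²) = 11.016 (perimeter = 2·32·11.016·sin(180°/32) = 69.11 mm); the cube at (9, 9.5) (footprint 8.5×9) is included at this height (perimeter 35.00 mm); Taking the first minus the rest: starting from the 14.5×30 cube, the r=11.5 sphere at (-3.5, 7) partially overlaps it — only the 103.72 mm² overlap (of its 378.82 mm²) is removed, clipping the outline; the 8.5×9 cube at (9, 9.5) partially overlaps it — only the 49.50 mm² overlap (of its 76.50 mm²) is removed, clipping the outline — boundary = 98.99 mm. Overall, the cross-section is a single solid region. Total boundary length (outer) = 98.99 mm.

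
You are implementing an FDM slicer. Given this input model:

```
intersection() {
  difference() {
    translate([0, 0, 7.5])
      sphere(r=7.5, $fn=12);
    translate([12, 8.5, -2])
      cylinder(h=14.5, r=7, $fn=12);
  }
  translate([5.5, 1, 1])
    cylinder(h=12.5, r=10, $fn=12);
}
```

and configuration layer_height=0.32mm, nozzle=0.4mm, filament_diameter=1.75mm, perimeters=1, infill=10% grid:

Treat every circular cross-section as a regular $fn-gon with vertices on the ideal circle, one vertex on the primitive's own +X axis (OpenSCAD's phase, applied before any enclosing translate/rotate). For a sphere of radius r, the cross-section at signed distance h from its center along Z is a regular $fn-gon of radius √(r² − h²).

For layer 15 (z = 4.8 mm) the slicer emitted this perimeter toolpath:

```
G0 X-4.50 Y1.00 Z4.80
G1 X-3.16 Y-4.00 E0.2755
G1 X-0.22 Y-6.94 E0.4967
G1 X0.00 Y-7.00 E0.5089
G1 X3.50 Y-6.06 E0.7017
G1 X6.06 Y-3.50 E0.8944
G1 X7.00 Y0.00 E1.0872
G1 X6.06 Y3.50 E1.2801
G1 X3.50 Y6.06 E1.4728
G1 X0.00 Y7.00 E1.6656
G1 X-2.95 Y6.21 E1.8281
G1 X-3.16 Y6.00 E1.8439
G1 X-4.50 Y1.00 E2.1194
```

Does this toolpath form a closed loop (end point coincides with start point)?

Start point (G0): (-4.50, 1.00). End point (last G1): the path returns to the start — closed.

yes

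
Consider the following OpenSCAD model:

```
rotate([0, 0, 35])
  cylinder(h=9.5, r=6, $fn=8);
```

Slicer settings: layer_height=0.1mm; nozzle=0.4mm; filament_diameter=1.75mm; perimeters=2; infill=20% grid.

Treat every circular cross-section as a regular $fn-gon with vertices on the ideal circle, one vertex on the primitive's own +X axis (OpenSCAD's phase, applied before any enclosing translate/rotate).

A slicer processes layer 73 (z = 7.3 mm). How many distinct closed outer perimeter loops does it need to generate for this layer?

At z = 7.3 mm: the r=6 cylinder gives a regular 8-gon of circumradius 6 (constant along its height); (whole slice rotated 35° about Z — lengths, areas and connectivity unchanged). The result has 1 disconnected region.

1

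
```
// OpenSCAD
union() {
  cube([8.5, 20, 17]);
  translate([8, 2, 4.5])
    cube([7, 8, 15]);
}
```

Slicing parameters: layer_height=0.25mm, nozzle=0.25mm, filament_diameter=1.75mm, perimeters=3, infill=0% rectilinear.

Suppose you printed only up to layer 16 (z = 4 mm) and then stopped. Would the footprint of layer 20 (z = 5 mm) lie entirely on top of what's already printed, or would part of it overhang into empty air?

part overhangs

Compare the two slices. At z = 4: the cube is present — its section is the full 8.5×20 rectangle (area 170.00 mm²); the cube at (8, 2) does not reach this height (z outside [4.5, 19.5]); Combining (union): only the 8.5×20 cube is present, so the union is just that shape — area = 170.00 mm². At z = 5: the 8.5×20 cube contributes its full rectangle (area 170.00 mm²); the cube at (8, 2) is present — its section is the full 7×8 rectangle (area 56.00 mm²); Merging all regions: the regions partially overlap — summed areas 226.00 mm² minus the doubly-counted overlap 4.00 mm² gives 222.00 mm² — area = 222.00 mm². Checking containment: at z = 5 the cross-section extends beyond the z = 4 cross-section by about 52.00 mm².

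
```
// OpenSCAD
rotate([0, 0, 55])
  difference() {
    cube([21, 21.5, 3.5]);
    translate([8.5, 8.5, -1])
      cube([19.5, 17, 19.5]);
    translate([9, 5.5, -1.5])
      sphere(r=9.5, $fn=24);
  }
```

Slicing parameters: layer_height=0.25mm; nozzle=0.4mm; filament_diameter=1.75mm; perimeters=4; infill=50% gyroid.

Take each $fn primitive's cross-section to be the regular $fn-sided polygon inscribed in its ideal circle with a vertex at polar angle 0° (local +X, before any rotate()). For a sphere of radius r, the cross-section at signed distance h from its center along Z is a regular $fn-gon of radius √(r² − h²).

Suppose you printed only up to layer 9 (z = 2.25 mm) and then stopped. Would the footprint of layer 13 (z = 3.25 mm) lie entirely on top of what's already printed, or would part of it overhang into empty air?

Compare the two slices. At z = 2.25: the cube is present — its section is the full 21×21.5 rectangle (area 451.50 mm²); the cube at (8.5, 8.5) (footprint 19.5×17) is included at this height (area 331.50 mm²); the r=9.5 sphere at (9, 5.5) contributes a regular 24-gon of circumradius √(9.5²−3.75²) = 8.729 (area = (24/2)·8.729²·sin(360°/24) = 236.63 mm²); After the difference (first − rest): starting from the 21×21.5 cube (451.50 mm²), the 19.5×17 cube at (8.5, 8.5) partially overlaps it — only the 162.50 mm² overlap (of its 331.50 mm²) is removed, clipping the outline; the r=9.5 sphere at (9, 5.5) partially overlaps it — only the 170.43 mm² overlap (of its 236.63 mm²) is removed, clipping the outline — area = 118.57 mm²; (rotated 55° about Z; rotation is an isometry so areas/perimeters/island counts are preserved). At z = 3.25: the cube is present — its section is the full 21×21.5 rectangle (area 451.50 mm²); the cube at (8.5, 8.5) (footprint 19.5×17) is included at this height (area 331.50 mm²); the r=9.5 sphere at (9, 5.5) contributes a regular 24-gon of circumradius √(9.5²−4.75²) = 8.227 (area = (24/2)·8.227²·sin(360°/24) = 210.23 mm²); After the difference (first − rest): starting from the 21×21.5 cube (451.50 mm²), the 19.5×17 cube at (8.5, 8.5) partially overlaps it — only the 162.50 mm² overlap (of its 331.50 mm²) is removed, clipping the outline; the r=9.5 sphere at (9, 5.5) partially overlaps it — only the 156.57 mm² overlap (of its 210.23 mm²) is removed, clipping the outline — area = 132.43 mm²; (rotated 55° about Z; rotation is an isometry so areas/perimeters/island counts are preserved). Checking containment: at z = 3.25 the cross-section extends beyond the z = 2.25 cross-section by about 13.86 mm².

part overhangs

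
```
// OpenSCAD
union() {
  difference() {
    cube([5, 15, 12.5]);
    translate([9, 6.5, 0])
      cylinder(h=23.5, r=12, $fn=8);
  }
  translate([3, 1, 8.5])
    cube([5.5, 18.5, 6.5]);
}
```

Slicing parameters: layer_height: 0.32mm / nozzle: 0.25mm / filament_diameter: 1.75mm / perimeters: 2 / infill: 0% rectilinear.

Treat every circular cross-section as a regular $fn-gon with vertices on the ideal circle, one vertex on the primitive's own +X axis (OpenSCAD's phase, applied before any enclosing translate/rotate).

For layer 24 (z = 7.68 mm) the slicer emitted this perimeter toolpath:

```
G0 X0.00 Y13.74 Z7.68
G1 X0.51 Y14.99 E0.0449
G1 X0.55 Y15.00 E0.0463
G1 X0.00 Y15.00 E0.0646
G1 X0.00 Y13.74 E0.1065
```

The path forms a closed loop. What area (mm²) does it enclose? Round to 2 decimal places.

Apply the shoelace formula to the sequence of (X, Y) vertices; enclosed area = 0.32 mm².

0.32 mm²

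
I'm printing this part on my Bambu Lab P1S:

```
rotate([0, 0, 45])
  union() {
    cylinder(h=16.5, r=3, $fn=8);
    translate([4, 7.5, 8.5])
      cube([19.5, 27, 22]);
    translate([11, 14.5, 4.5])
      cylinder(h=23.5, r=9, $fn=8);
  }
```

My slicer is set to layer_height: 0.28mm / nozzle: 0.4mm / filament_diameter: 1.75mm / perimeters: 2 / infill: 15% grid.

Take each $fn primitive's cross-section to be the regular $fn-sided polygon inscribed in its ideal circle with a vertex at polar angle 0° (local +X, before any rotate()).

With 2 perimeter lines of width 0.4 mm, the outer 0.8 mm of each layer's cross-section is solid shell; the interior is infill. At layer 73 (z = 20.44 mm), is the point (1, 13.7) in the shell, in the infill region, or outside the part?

infill

At z = 20.44 mm: the cylinder is absent (z outside [0, 16.5]); the cube at (4, 7.5) is present — its section is the full 19.5×27 rectangle; the r=9 cylinder at (11, 14.5) gives a regular 8-gon of circumradius 9 (constant along its height); Merging all regions: the regions partially overlap (shared area 209.79 mm²), so overlapping operands fuse into one piece — 1 connected region; (whole slice rotated 45° about Z — lengths, areas and connectivity unchanged). Overall, the cross-section is a single solid region. Undo the 45° rotation: the query point maps to (10.394, 8.980) in the un-rotated model frame. The nearest boundary edge runs (11.00, 5.50)→(6.17, 7.50); distance from the point to it = 2.98 mm. The point is inside the cross-section and 2.98 mm from the nearest boundary — more than the 0.8 mm shell width (2 × 0.4), so it's in the infill interior.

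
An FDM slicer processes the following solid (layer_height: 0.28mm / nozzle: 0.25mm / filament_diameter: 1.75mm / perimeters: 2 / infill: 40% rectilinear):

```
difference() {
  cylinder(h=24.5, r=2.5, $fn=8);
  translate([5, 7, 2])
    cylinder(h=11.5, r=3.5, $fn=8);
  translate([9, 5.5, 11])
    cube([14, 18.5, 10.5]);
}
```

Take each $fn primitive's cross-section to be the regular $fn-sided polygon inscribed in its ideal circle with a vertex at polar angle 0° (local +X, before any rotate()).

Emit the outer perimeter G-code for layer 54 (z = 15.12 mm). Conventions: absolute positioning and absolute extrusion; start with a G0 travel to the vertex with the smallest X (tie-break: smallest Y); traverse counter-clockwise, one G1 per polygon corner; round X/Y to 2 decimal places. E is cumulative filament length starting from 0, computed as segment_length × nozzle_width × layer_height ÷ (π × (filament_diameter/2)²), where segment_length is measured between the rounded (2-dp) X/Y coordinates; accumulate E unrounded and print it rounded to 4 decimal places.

At z = 15.12 mm: the r=2.5 cylinder gives a regular 8-gon of circumradius 2.5 (constant along its height); the cylinder at (5, 7) does not reach this height (z outside [2, 13.5]); the 14×18.5 cube at (9, 5.5) contributes its full rectangle; After the difference (first − rest): starting from the r=2.5 cylinder, the 14×18.5 cube at (9, 5.5) misses the remaining region (no effect) — 1 connected region. The outline is a single polygon with 8 vertices. Extrusion per mm of travel: 0.25 × 0.28 / (π × 0.875²) = 0.029103. Accumulating E over each segment gives final E = 0.4458.

G0 X-2.50 Y0.00 Z15.12
G1 X-1.77 Y-1.77 E0.0557
G1 X0.00 Y-2.50 E0.1114
G1 X1.77 Y-1.77 E0.1672
G1 X2.50 Y0.00 E0.2229
G1 X1.77 Y1.77 E0.2786
G1 X0.00 Y2.50 E0.3343
G1 X-1.77 Y1.77 E0.3900
G1 X-2.50 Y0.00 E0.4458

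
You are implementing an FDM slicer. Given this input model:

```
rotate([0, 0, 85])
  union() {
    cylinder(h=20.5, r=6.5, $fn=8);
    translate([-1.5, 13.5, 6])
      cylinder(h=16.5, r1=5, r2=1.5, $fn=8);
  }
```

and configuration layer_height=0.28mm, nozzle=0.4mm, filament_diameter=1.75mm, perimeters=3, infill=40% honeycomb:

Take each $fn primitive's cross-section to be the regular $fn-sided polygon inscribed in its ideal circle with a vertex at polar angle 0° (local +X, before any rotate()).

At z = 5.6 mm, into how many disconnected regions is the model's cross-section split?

At z = 5.6 mm: the r=6.5 cylinder gives a regular 8-gon of circumradius 6.5 (constant along its height); the cone at (-1.5, 13.5) is absent (z outside [6, 22.5]); Taking the union: only the r=6.5 cylinder is present, so the union is just that shape — 1 connected region; (whole slice rotated 85° about Z — lengths, areas and connectivity unchanged). The result has 1 disconnected region.

1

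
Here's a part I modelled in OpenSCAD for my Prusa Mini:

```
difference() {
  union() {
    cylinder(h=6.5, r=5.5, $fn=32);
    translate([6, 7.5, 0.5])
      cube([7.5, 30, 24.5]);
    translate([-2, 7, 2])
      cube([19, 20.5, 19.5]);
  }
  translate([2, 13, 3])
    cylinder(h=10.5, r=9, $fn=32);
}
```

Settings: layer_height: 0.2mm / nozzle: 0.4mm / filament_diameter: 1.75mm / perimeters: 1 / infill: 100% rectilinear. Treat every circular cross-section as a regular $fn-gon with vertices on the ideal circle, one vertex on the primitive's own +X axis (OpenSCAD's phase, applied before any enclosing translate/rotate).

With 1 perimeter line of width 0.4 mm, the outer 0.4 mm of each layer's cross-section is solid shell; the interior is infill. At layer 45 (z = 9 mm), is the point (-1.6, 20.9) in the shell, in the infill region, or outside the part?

outside

At z = 9 mm: the cylinder is absent (z outside [0, 6.5]); the 7.5×30 cube at (6, 7.5) contributes its full rectangle; the 19×20.5 cube at (-2, 7) contributes its full rectangle; Taking the union: the regions partially overlap (shared area 150.00 mm²), so overlapping operands fuse into one piece — 1 connected region; the r=9 cylinder at (2, 13) contributes a regular 32-gon of circumradius 9; Subtracting the remaining from the first: starting from the result so far, the r=9 cylinder at (2, 13) partially overlaps it — only the 171.35 mm² overlap (of its 252.84 mm²) is removed, clipping the outline — 1 connected region. Overall, the cross-section is a single solid region. The nearest boundary edge runs (-1.44, 21.31)→(-2.00, 21.02); distance from the point to it = 0.29 mm. The point is not inside any of the regions above, so it lies outside the cross-section (0.29 mm from the nearest boundary).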